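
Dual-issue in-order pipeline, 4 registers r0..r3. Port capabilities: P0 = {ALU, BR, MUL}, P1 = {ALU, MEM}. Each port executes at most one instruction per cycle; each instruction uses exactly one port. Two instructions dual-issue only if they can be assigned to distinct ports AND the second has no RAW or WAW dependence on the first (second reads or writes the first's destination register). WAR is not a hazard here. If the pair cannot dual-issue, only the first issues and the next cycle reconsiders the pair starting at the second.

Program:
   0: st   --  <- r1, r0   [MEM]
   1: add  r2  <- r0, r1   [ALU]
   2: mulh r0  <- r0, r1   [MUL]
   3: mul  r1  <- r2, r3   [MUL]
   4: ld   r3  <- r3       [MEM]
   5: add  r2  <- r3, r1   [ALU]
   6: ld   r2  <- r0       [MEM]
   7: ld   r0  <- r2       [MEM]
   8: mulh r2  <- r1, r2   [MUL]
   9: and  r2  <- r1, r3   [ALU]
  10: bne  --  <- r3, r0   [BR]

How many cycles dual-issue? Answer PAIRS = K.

PAIRS = 4

#0 head=0: st add i0,i1 2-wide
#1 head=2: mulh i2 no-port MUL/MUL
#2 head=3: mul ld i3,i4 2-wide
#3 head=5: add i5 WAW r2
#4 head=6: ld i6 no-port MEM/MEM
#5 head=7: ld mulh i7,i8 2-wide
#6 head=9: and bne i9,i10 2-wide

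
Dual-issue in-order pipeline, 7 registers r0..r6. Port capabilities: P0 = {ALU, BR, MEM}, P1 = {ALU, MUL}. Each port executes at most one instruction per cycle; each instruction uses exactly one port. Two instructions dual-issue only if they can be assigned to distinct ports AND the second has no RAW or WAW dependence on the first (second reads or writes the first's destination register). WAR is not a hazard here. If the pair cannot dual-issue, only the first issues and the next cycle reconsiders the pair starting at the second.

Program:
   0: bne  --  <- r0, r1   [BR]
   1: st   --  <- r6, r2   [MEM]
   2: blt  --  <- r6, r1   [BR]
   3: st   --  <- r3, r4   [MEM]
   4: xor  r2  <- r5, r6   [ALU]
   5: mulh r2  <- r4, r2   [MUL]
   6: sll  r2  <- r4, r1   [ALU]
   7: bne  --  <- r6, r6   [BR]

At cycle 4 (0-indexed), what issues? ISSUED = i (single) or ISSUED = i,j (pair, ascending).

ISSUED = 5

[0] i0  bne.BR  -- no-port BR/MEM
[1] i1  st.MEM  -- no-port MEM/BR
[2] i2  blt.BR  -- no-port BR/MEM
[3] i3/i4  st.MEM;xor.ALU  -- 2-wide
[4] i5  mulh.MUL  -- WAW r2
[5] i6/i7  sll.ALU;bne.BR  -- 2-wide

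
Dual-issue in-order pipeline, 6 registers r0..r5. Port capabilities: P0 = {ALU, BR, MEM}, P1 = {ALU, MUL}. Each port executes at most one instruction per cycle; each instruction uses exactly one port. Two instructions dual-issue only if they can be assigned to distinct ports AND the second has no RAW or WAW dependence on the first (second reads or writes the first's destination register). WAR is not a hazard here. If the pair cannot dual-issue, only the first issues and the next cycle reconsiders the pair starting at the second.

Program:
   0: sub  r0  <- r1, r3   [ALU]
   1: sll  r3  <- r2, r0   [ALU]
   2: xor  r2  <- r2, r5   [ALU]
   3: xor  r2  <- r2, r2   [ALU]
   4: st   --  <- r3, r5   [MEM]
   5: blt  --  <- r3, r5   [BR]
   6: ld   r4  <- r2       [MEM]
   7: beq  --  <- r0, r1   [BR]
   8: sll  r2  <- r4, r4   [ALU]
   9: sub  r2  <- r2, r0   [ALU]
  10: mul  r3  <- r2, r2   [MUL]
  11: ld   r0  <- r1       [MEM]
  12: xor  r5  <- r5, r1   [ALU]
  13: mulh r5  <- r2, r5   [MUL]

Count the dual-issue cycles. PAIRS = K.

#0 head=0: sub i0 RAW r0
#1 head=1: sll;xor i1+i2 dual
#2 head=3: xor;st i3+i4 dual
#3 head=5: blt i5 no-port BR/MEM
#4 head=6: ld i6 no-port MEM/BR
#5 head=7: beq;sll i7+i8 dual
#6 head=9: sub i9 RAW r2
#7 head=10: mul;ld i10+i11 dual
#8 head=12: xor i12 RAW+WAW r5
#9 head=13: mulh i13 tail

PAIRS = 4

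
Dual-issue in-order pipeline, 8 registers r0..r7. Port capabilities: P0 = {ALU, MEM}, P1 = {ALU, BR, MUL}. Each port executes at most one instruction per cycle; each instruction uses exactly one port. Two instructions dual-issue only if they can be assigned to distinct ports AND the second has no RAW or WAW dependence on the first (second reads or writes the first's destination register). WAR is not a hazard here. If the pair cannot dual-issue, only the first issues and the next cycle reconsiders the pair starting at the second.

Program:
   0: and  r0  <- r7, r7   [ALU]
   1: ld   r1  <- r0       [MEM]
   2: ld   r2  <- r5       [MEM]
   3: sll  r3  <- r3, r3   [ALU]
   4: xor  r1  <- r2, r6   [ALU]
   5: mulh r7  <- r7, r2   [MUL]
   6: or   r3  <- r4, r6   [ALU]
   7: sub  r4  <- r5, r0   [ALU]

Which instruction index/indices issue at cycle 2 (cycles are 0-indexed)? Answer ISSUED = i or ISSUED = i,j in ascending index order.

ISSUED = 2,3

t=0 i0:and.ALU ; RAW r0
t=1 i1:ld.MEM ; no-port MEM/MEM
t=2 i2&i3:ld.MEM+sll.ALU ; pair
t=3 i4&i5:xor.ALU+mulh.MUL ; pair
t=4 i6&i7:or.ALU+sub.ALU ; pair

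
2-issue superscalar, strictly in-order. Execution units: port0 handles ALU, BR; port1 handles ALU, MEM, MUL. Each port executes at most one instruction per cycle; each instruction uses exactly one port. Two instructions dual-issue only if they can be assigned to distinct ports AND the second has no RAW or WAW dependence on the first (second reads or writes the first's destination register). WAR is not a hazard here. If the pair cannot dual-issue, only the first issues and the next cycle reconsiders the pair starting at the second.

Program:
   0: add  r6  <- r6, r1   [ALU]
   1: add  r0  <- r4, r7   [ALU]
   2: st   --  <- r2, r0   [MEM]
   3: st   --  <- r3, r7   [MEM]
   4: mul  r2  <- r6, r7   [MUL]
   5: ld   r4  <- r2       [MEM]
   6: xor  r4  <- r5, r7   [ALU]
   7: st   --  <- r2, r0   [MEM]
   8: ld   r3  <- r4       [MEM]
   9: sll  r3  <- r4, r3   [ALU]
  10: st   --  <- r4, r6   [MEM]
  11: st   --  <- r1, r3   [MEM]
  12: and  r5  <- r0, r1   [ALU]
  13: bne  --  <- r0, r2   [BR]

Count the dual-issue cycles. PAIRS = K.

[0] i0,i1  add.ALU add.ALU  -- 2-wide
[1] i2  st.MEM  -- no-port MEM/MEM
[2] i3  st.MEM  -- no-port MEM/MUL
[3] i4  mul.MUL  -- no-port MUL/MEM
[4] i5  ld.MEM  -- WAW r4
[5] i6,i7  xor.ALU st.MEM  -- 2-wide
[6] i8  ld.MEM  -- RAW+WAW r3
[7] i9,i10  sll.ALU st.MEM  -- 2-wide
[8] i11,i12  st.MEM and.ALU  -- 2-wide
[9] i13  bne.BR  -- tail

PAIRS = 4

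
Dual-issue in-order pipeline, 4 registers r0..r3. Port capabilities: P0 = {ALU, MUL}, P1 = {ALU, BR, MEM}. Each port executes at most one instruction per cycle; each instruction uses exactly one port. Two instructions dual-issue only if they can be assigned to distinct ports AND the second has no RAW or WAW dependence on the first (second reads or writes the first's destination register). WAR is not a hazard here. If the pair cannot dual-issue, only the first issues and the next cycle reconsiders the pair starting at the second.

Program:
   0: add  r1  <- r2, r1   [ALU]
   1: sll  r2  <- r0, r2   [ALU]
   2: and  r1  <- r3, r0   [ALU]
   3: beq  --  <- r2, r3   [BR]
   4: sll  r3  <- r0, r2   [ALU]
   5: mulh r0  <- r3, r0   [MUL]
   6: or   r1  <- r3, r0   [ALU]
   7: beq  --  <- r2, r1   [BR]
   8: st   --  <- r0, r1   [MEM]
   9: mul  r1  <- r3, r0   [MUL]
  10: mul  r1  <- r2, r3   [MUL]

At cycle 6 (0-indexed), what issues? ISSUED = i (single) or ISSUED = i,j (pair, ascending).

  cy0 -> i0,i1 (add/sll) dual
  cy1 -> i2,i3 (and/beq) dual
  cy2 -> i4 (sll) RAW r3
  cy3 -> i5 (mulh) RAW r0
  cy4 -> i6 (or) RAW r1
  cy5 -> i7 (beq) no-port BR/MEM
  cy6 -> i8,i9 (st/mul) dual
  cy7 -> i10 (mul) tail

ISSUED = 8,9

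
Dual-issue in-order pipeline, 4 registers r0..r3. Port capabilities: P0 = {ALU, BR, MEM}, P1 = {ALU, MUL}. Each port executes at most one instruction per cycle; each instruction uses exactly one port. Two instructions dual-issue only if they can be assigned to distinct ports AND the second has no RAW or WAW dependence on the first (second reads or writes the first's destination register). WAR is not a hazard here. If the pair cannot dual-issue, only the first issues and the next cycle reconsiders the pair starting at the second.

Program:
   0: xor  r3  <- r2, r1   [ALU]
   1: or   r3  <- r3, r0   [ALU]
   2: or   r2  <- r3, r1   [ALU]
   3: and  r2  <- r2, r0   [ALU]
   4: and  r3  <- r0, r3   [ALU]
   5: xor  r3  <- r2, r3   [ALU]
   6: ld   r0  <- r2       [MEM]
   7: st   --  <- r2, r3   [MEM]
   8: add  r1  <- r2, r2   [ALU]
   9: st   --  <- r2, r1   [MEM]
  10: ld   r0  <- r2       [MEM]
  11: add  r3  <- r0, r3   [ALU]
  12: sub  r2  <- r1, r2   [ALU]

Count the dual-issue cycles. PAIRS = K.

PAIRS = 4

#0 head=0: xor i0 RAW+WAW r3
#1 head=1: or i1 RAW r3
#2 head=2: or i2 RAW+WAW r2
#3 head=3: and+and i3+i4 dual
#4 head=5: xor+ld i5+i6 dual
#5 head=7: st+add i7+i8 dual
#6 head=9: st i9 no-port MEM/MEM
#7 head=10: ld i10 RAW r0
#8 head=11: add+sub i11+i12 dual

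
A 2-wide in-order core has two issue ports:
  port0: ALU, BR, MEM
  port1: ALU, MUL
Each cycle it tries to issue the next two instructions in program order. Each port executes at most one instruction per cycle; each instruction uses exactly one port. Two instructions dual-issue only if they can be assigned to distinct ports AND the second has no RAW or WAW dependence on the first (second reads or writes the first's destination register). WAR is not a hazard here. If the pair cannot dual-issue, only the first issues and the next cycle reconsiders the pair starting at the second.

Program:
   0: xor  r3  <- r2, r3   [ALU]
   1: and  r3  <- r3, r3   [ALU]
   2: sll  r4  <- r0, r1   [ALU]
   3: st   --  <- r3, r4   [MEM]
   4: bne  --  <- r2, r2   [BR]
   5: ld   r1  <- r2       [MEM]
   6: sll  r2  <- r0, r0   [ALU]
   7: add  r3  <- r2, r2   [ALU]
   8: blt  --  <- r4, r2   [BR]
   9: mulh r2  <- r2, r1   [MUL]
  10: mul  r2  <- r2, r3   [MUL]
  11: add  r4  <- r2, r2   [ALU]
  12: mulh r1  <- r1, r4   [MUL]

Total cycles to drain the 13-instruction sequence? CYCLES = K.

c0: i0 xor.ALU  RAW+WAW r3
c1: i1+i2 and.ALU;sll.ALU  dual
c2: i3 st.MEM  no-port MEM/BR
c3: i4 bne.BR  no-port BR/MEM
c4: i5+i6 ld.MEM;sll.ALU  dual
c5: i7+i8 add.ALU;blt.BR  dual
c6: i9 mulh.MUL  no-port MUL/MUL
c7: i10 mul.MUL  RAW r2
c8: i11 add.ALU  RAW r4
c9: i12 mulh.MUL  tail

CYCLES = 10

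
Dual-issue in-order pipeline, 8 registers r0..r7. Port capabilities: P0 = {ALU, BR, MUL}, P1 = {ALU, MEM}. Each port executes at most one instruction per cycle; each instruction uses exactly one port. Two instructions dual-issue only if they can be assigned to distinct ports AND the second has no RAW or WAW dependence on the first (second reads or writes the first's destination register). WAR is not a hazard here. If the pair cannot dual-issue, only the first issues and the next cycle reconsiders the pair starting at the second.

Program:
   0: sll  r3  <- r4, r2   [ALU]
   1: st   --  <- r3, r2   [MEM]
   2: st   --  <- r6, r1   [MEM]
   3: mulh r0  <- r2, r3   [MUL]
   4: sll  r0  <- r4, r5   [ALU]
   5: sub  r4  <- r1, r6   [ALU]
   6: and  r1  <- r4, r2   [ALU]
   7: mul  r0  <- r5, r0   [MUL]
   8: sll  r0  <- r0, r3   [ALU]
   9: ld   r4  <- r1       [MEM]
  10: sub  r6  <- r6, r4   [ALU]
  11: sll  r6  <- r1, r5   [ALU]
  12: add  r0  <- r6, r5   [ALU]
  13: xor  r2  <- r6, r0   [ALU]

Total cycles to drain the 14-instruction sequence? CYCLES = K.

CYCLES = 10

[0] i0  sll  -- RAW r3
[1] i1  st  -- no-port MEM/MEM
[2] i2,i3  st;mulh  -- dual
[3] i4,i5  sll;sub  -- dual
[4] i6,i7  and;mul  -- dual
[5] i8,i9  sll;ld  -- dual
[6] i10  sub  -- WAW r6
[7] i11  sll  -- RAW r6
[8] i12  add  -- RAW r0
[9] i13  xor  -- tail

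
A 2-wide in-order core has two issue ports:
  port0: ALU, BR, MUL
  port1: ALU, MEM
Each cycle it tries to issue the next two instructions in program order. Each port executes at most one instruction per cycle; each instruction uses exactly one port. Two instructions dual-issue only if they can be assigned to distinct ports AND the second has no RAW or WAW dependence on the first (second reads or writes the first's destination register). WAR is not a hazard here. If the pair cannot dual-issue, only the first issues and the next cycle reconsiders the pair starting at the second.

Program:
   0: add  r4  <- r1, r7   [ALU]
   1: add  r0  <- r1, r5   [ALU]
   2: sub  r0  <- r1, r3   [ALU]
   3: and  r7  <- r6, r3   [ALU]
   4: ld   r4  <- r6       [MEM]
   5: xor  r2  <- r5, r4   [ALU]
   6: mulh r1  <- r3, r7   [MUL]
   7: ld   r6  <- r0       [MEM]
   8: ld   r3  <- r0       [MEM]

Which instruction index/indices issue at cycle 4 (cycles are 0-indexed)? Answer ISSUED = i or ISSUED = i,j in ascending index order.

0. add.ALU+add.ALU @i0&i1  | dual
1. sub.ALU+and.ALU @i2&i3  | dual
2. ld.MEM @i4  | RAW r4
3. xor.ALU+mulh.MUL @i5&i6  | dual
4. ld.MEM @i7  | no-port MEM/MEM
5. ld.MEM @i8  | tail

ISSUED = 7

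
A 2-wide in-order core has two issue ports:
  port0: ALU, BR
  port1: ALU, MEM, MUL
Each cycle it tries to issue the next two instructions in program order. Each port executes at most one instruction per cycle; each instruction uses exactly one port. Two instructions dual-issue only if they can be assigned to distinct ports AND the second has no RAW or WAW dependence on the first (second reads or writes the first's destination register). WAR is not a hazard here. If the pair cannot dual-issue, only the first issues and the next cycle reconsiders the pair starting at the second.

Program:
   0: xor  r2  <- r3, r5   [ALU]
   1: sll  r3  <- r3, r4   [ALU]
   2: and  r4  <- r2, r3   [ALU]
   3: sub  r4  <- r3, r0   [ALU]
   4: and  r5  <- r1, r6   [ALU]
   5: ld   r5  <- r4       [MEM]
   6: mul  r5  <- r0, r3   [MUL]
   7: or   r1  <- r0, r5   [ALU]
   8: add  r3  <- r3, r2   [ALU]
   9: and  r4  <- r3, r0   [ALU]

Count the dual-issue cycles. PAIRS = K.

0. xor.ALU;sll.ALU @i0&i1  | pair
1. and.ALU @i2  | WAW r4
2. sub.ALU;and.ALU @i3&i4  | pair
3. ld.MEM @i5  | no-port MEM/MUL
4. mul.MUL @i6  | RAW r5
5. or.ALU;add.ALU @i7&i8  | pair
6. and.ALU @i9  | tail

PAIRS = 3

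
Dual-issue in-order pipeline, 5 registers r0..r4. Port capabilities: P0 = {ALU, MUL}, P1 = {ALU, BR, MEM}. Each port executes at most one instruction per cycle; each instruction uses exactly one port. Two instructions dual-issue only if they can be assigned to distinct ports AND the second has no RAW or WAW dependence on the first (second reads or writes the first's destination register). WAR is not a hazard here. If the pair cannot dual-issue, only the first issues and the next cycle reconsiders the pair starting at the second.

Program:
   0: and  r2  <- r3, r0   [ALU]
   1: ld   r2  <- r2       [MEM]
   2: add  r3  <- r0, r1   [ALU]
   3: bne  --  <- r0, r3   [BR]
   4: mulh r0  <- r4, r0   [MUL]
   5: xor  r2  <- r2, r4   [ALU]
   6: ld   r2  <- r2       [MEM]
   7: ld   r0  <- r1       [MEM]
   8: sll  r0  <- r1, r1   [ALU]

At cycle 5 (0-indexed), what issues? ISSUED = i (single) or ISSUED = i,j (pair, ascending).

ISSUED = 7

[0] i0  and.ALU  -- RAW+WAW r2
[1] i1&i2  ld.MEM add.ALU  -- 2-wide
[2] i3&i4  bne.BR mulh.MUL  -- 2-wide
[3] i5  xor.ALU  -- RAW+WAW r2
[4] i6  ld.MEM  -- no-port MEM/MEM
[5] i7  ld.MEM  -- WAW r0
[6] i8  sll.ALU  -- tail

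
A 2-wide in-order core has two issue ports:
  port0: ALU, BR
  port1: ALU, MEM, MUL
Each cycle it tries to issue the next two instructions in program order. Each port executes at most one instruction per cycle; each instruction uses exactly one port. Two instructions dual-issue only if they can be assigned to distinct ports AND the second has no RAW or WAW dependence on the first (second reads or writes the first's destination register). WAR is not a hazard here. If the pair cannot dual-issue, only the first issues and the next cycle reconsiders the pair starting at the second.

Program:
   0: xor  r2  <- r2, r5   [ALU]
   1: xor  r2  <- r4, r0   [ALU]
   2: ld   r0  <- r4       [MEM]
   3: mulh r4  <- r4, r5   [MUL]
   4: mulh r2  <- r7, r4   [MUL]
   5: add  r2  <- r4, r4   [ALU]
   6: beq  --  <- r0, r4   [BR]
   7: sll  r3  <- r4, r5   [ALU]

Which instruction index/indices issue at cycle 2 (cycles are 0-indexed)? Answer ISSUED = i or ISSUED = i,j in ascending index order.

ISSUED = 3

[0] i0  xor.ALU  -- WAW r2
[1] i1/i2  xor.ALU/ld.MEM  -- 2-wide
[2] i3  mulh.MUL  -- no-port MUL/MUL
[3] i4  mulh.MUL  -- WAW r2
[4] i5/i6  add.ALU/beq.BR  -- 2-wide
[5] i7  sll.ALU  -- tail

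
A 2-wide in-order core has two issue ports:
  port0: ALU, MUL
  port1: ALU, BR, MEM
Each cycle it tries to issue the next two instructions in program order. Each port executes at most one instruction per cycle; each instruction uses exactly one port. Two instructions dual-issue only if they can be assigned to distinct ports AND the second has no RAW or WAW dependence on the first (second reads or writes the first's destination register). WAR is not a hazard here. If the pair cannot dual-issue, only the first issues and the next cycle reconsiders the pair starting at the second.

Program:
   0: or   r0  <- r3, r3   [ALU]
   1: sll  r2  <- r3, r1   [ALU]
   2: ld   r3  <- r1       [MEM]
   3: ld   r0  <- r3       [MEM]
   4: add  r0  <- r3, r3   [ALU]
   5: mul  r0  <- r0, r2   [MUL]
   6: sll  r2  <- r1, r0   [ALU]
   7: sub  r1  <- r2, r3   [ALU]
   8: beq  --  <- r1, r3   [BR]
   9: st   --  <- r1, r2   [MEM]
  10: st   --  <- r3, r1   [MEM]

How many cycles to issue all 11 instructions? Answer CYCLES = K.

#0 head=0: or.ALU sll.ALU i0/i1 2-wide
#1 head=2: ld.MEM i2 no-port MEM/MEM
#2 head=3: ld.MEM i3 WAW r0
#3 head=4: add.ALU i4 RAW+WAW r0
#4 head=5: mul.MUL i5 RAW r0
#5 head=6: sll.ALU i6 RAW r2
#6 head=7: sub.ALU i7 RAW r1
#7 head=8: beq.BR i8 no-port BR/MEM
#8 head=9: st.MEM i9 no-port MEM/MEM
#9 head=10: st.MEM i10 tail

CYCLES = 10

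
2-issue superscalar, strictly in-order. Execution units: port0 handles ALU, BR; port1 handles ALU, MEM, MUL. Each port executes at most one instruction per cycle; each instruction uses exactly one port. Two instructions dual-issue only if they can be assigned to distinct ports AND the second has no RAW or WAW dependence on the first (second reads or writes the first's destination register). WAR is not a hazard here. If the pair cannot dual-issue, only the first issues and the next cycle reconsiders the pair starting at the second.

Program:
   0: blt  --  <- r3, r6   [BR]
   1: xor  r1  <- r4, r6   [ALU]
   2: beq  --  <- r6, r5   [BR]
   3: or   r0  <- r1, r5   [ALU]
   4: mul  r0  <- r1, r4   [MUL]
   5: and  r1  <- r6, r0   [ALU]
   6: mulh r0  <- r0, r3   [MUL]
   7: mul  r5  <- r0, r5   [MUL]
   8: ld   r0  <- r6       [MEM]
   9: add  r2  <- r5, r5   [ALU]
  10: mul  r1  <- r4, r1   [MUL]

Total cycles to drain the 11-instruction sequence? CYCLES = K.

  cy0 -> i0/i1 (blt/xor) dual
  cy1 -> i2/i3 (beq/or) dual
  cy2 -> i4 (mul) RAW r0
  cy3 -> i5/i6 (and/mulh) dual
  cy4 -> i7 (mul) no-port MUL/MEM
  cy5 -> i8/i9 (ld/add) dual
  cy6 -> i10 (mul) tail

CYCLES = 7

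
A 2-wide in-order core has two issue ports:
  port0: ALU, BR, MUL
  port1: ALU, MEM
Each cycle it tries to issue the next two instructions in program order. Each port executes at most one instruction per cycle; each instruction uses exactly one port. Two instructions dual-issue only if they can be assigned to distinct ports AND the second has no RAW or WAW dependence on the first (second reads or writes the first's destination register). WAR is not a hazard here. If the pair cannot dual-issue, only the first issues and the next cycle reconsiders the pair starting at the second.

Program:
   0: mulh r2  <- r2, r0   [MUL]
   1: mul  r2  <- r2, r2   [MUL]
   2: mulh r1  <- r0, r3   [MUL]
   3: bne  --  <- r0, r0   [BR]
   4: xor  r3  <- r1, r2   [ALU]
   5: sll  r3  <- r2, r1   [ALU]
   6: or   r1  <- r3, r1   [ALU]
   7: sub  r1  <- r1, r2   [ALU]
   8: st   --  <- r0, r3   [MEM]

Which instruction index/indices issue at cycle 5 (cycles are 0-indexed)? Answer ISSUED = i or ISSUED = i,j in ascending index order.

t=0 i0:mulh.MUL ; no-port MUL/MUL
t=1 i1:mul.MUL ; no-port MUL/MUL
t=2 i2:mulh.MUL ; no-port MUL/BR
t=3 i3&i4:bne.BR;xor.ALU ; 2-wide
t=4 i5:sll.ALU ; RAW r3
t=5 i6:or.ALU ; RAW+WAW r1
t=6 i7&i8:sub.ALU;st.MEM ; 2-wide

ISSUED = 6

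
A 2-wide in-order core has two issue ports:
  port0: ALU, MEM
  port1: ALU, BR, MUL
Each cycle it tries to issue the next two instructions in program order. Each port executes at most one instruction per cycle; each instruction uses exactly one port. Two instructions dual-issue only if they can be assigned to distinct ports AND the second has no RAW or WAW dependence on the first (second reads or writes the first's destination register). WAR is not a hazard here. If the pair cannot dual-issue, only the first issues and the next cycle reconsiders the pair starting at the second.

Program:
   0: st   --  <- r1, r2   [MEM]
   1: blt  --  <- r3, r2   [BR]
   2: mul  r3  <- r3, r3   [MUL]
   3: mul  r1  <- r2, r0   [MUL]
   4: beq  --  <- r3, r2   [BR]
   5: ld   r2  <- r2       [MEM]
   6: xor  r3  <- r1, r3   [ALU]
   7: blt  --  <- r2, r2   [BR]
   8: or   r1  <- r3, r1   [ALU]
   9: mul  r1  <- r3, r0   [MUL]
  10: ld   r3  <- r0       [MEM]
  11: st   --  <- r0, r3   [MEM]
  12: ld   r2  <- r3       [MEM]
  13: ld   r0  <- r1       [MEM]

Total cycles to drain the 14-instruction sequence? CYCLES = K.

c0: i0&i1 st.MEM;blt.BR  dual
c1: i2 mul.MUL  no-port MUL/MUL
c2: i3 mul.MUL  no-port MUL/BR
c3: i4&i5 beq.BR;ld.MEM  dual
c4: i6&i7 xor.ALU;blt.BR  dual
c5: i8 or.ALU  WAW r1
c6: i9&i10 mul.MUL;ld.MEM  dual
c7: i11 st.MEM  no-port MEM/MEM
c8: i12 ld.MEM  no-port MEM/MEM
c9: i13 ld.MEM  tail

CYCLES = 10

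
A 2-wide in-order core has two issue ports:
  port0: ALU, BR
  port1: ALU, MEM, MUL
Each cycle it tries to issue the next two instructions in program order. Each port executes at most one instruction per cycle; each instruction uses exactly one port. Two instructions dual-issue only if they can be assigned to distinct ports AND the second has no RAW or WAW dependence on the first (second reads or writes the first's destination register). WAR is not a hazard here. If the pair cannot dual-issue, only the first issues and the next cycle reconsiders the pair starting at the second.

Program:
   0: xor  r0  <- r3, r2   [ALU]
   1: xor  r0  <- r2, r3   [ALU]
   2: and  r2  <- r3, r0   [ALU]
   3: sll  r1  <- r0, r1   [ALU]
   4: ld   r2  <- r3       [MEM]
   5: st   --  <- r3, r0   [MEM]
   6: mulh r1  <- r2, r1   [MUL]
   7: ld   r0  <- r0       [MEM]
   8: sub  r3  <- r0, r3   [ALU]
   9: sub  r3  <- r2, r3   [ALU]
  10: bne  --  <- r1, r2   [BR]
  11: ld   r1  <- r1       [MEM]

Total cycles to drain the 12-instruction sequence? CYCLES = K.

t=0 i0:xor.ALU ; WAW r0
t=1 i1:xor.ALU ; RAW r0
t=2 i2/i3:and.ALU;sll.ALU ; dual
t=3 i4:ld.MEM ; no-port MEM/MEM
t=4 i5:st.MEM ; no-port MEM/MUL
t=5 i6:mulh.MUL ; no-port MUL/MEM
t=6 i7:ld.MEM ; RAW r0
t=7 i8:sub.ALU ; RAW+WAW r3
t=8 i9/i10:sub.ALU;bne.BR ; dual
t=9 i11:ld.MEM ; tail

CYCLES = 10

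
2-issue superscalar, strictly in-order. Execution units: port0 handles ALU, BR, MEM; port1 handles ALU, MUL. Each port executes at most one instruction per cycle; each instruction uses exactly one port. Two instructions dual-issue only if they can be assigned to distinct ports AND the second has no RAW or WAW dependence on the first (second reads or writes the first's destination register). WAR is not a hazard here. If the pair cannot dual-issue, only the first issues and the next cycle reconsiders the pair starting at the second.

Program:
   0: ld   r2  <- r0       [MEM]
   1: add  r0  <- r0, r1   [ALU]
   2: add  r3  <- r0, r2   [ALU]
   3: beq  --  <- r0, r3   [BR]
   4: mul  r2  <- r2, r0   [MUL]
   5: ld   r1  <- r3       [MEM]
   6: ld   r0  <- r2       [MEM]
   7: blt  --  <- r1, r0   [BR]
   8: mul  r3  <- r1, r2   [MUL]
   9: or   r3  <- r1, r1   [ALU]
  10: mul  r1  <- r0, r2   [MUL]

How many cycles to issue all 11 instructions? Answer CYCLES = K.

0. ld;add @i0+i1  | dual
1. add @i2  | RAW r3
2. beq;mul @i3+i4  | dual
3. ld @i5  | no-port MEM/MEM
4. ld @i6  | no-port MEM/BR
5. blt;mul @i7+i8  | dual
6. or;mul @i9+i10  | dual

CYCLES = 7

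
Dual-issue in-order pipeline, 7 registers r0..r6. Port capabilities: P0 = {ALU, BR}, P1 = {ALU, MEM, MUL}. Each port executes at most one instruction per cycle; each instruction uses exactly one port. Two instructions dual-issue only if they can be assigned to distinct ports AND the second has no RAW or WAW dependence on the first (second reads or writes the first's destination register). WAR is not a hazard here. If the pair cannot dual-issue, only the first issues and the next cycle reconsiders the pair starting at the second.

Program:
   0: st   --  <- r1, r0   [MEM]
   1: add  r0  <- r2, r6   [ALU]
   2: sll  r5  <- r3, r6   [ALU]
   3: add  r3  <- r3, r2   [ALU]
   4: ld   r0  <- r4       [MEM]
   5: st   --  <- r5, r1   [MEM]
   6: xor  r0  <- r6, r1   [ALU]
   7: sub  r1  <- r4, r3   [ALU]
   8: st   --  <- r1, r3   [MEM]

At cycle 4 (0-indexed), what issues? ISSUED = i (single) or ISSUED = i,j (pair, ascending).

c0: i0&i1 st;add  dual
c1: i2&i3 sll;add  dual
c2: i4 ld  no-port MEM/MEM
c3: i5&i6 st;xor  dual
c4: i7 sub  RAW r1
c5: i8 st  tail

ISSUED = 7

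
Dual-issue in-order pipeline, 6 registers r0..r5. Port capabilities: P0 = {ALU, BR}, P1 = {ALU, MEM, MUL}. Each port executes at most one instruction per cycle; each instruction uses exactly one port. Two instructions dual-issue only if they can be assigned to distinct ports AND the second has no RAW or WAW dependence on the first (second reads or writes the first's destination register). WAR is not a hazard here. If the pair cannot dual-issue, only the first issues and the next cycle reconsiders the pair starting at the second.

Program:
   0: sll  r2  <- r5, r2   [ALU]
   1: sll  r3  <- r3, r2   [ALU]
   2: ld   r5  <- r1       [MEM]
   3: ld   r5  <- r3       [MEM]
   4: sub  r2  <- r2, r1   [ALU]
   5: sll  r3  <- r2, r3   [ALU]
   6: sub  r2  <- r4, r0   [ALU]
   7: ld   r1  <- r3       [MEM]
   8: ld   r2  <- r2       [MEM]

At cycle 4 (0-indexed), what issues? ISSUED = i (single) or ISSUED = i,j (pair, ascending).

ISSUED = 7

#0 head=0: sll.ALU i0 RAW r2
#1 head=1: sll.ALU;ld.MEM i1&i2 dual
#2 head=3: ld.MEM;sub.ALU i3&i4 dual
#3 head=5: sll.ALU;sub.ALU i5&i6 dual
#4 head=7: ld.MEM i7 no-port MEM/MEM
#5 head=8: ld.MEM i8 tail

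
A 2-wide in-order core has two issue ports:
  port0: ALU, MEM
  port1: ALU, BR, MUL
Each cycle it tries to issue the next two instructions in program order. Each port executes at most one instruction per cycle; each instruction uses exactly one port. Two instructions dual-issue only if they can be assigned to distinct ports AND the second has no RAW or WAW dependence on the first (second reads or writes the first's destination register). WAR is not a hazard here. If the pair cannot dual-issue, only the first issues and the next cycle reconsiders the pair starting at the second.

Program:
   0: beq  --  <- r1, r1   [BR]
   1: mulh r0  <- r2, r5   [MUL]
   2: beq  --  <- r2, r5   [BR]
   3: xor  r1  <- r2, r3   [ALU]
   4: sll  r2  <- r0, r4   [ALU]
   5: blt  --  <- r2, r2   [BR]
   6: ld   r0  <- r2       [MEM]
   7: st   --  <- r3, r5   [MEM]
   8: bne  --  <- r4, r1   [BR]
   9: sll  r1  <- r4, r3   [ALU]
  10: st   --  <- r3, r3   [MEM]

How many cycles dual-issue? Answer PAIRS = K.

PAIRS = 4

t=0 i0:beq ; no-port BR/MUL
t=1 i1:mulh ; no-port MUL/BR
t=2 i2+i3:beq;xor ; pair
t=3 i4:sll ; RAW r2
t=4 i5+i6:blt;ld ; pair
t=5 i7+i8:st;bne ; pair
t=6 i9+i10:sll;st ; pair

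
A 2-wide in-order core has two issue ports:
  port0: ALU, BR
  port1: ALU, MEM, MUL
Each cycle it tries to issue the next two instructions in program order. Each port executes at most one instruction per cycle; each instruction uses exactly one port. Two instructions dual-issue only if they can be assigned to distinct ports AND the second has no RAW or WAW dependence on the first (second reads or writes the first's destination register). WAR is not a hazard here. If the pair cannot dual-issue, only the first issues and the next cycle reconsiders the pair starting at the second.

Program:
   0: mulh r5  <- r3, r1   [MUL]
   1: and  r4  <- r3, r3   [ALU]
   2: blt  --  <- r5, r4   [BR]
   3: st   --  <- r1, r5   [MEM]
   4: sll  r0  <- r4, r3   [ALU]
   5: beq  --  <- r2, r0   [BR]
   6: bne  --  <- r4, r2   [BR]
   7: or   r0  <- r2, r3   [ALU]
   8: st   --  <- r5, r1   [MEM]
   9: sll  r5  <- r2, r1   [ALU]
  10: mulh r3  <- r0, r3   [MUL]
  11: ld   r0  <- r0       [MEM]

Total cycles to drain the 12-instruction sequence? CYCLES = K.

#0 head=0: mulh.MUL+and.ALU i0&i1 pair
#1 head=2: blt.BR+st.MEM i2&i3 pair
#2 head=4: sll.ALU i4 RAW r0
#3 head=5: beq.BR i5 no-port BR/BR
#4 head=6: bne.BR+or.ALU i6&i7 pair
#5 head=8: st.MEM+sll.ALU i8&i9 pair
#6 head=10: mulh.MUL i10 no-port MUL/MEM
#7 head=11: ld.MEM i11 tail

CYCLES = 8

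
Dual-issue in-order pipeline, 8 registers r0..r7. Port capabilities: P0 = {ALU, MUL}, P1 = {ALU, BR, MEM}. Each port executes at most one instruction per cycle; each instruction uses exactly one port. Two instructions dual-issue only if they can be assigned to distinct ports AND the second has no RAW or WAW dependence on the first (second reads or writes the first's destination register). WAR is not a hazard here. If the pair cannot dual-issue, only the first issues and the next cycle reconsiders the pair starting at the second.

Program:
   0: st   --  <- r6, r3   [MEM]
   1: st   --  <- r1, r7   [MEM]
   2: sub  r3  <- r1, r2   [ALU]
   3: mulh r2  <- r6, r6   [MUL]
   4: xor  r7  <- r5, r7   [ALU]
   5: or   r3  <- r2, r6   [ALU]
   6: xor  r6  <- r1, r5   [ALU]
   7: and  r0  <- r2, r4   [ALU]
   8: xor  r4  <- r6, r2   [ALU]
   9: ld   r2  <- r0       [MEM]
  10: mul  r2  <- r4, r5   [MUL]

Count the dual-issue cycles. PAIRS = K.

#0 head=0: st i0 no-port MEM/MEM
#1 head=1: st;sub i1&i2 dual
#2 head=3: mulh;xor i3&i4 dual
#3 head=5: or;xor i5&i6 dual
#4 head=7: and;xor i7&i8 dual
#5 head=9: ld i9 WAW r2
#6 head=10: mul i10 tail

PAIRS = 4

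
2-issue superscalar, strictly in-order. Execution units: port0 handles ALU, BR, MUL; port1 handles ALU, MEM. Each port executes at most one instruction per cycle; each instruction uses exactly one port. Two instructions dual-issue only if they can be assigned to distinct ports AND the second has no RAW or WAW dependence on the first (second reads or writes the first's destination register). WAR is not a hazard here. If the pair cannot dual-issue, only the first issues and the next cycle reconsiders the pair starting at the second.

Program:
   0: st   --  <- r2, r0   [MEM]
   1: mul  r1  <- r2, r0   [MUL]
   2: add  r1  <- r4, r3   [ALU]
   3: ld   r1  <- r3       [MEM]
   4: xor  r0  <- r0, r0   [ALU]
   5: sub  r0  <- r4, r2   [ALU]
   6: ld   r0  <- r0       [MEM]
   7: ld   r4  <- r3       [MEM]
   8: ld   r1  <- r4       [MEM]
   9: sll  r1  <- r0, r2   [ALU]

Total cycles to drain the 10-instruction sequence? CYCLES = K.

#0 head=0: st.MEM/mul.MUL i0,i1 pair
#1 head=2: add.ALU i2 WAW r1
#2 head=3: ld.MEM/xor.ALU i3,i4 pair
#3 head=5: sub.ALU i5 RAW+WAW r0
#4 head=6: ld.MEM i6 no-port MEM/MEM
#5 head=7: ld.MEM i7 no-port MEM/MEM
#6 head=8: ld.MEM i8 WAW r1
#7 head=9: sll.ALU i9 tail

CYCLES = 8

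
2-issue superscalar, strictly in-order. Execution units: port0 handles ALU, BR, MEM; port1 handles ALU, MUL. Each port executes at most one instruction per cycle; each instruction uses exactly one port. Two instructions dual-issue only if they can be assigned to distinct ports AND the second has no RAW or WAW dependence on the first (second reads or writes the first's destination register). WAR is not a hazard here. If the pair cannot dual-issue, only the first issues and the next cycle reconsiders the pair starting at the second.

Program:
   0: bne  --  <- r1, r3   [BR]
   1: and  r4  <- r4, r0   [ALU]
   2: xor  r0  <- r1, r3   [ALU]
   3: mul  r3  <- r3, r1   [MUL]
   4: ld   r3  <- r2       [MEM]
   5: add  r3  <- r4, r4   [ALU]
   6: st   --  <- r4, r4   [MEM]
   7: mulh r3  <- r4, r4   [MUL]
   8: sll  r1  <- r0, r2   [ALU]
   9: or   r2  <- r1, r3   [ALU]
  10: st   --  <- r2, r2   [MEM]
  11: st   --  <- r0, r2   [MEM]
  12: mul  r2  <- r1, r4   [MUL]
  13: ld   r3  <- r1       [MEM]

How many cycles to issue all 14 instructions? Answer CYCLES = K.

CYCLES = 9

t=0 i0/i1:bne/and ; 2-wide
t=1 i2/i3:xor/mul ; 2-wide
t=2 i4:ld ; WAW r3
t=3 i5/i6:add/st ; 2-wide
t=4 i7/i8:mulh/sll ; 2-wide
t=5 i9:or ; RAW r2
t=6 i10:st ; no-port MEM/MEM
t=7 i11/i12:st/mul ; 2-wide
t=8 i13:ld ; tail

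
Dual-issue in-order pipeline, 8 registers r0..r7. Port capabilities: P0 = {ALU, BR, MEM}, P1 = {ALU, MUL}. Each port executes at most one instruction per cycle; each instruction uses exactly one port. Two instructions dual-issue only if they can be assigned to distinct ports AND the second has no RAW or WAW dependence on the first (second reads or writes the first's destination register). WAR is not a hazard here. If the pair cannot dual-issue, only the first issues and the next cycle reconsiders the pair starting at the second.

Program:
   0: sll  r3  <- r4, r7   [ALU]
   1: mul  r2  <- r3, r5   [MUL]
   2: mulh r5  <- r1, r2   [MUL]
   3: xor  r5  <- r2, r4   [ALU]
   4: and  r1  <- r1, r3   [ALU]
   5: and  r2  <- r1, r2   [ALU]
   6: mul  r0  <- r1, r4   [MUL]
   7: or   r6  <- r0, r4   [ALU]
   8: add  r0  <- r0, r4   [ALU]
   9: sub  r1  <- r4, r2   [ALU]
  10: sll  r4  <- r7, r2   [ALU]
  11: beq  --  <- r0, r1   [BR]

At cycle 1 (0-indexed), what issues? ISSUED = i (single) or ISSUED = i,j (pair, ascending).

ISSUED = 1

0. sll @i0  | RAW r3
1. mul @i1  | no-port MUL/MUL
2. mulh @i2  | WAW r5
3. xor/and @i3/i4  | 2-wide
4. and/mul @i5/i6  | 2-wide
5. or/add @i7/i8  | 2-wide
6. sub/sll @i9/i10  | 2-wide
7. beq @i11  | tail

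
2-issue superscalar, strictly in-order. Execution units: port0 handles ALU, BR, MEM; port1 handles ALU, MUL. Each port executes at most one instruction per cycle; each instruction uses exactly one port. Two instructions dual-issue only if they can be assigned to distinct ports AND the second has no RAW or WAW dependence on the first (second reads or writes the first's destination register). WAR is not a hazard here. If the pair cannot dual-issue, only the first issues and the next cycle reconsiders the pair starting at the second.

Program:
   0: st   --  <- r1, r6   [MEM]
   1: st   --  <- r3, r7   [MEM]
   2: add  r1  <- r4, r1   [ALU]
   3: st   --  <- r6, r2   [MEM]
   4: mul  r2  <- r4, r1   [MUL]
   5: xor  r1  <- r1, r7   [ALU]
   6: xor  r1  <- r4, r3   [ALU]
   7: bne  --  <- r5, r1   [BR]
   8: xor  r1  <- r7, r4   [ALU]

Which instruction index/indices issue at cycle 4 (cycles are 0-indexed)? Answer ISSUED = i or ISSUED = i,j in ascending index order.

ISSUED = 6

t=0 i0:st.MEM ; no-port MEM/MEM
t=1 i1/i2:st.MEM add.ALU ; pair
t=2 i3/i4:st.MEM mul.MUL ; pair
t=3 i5:xor.ALU ; WAW r1
t=4 i6:xor.ALU ; RAW r1
t=5 i7/i8:bne.BR xor.ALU ; pair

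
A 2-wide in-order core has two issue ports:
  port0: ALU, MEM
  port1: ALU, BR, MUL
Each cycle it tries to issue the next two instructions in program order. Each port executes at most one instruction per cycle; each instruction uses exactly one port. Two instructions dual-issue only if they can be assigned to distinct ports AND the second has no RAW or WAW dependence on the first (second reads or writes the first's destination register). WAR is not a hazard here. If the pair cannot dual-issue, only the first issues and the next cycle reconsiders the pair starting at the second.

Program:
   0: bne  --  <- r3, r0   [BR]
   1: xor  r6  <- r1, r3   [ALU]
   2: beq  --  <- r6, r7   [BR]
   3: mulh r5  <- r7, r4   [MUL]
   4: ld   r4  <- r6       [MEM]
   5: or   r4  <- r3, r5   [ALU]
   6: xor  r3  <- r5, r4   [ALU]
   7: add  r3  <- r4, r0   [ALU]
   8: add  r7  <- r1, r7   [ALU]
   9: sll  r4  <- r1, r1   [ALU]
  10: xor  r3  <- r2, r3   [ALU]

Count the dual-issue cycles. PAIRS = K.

0. bne.BR/xor.ALU @i0,i1  | pair
1. beq.BR @i2  | no-port BR/MUL
2. mulh.MUL/ld.MEM @i3,i4  | pair
3. or.ALU @i5  | RAW r4
4. xor.ALU @i6  | WAW r3
5. add.ALU/add.ALU @i7,i8  | pair
6. sll.ALU/xor.ALU @i9,i10  | pair

PAIRS = 4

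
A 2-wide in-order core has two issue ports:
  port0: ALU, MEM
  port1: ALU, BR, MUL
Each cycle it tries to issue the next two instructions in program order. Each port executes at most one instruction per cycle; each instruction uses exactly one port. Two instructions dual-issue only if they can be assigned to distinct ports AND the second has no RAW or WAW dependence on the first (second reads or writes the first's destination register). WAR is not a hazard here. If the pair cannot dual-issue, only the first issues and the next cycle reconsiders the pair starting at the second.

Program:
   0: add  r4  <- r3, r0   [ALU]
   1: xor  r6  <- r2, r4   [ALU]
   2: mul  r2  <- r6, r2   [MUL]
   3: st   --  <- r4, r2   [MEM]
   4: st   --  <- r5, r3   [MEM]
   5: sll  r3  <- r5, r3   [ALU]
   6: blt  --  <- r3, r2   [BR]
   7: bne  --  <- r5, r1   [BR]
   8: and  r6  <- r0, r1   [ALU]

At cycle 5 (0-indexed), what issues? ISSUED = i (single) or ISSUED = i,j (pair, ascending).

  cy0 -> i0 (add) RAW r4
  cy1 -> i1 (xor) RAW r6
  cy2 -> i2 (mul) RAW r2
  cy3 -> i3 (st) no-port MEM/MEM
  cy4 -> i4/i5 (st sll) pair
  cy5 -> i6 (blt) no-port BR/BR
  cy6 -> i7/i8 (bne and) pair

ISSUED = 6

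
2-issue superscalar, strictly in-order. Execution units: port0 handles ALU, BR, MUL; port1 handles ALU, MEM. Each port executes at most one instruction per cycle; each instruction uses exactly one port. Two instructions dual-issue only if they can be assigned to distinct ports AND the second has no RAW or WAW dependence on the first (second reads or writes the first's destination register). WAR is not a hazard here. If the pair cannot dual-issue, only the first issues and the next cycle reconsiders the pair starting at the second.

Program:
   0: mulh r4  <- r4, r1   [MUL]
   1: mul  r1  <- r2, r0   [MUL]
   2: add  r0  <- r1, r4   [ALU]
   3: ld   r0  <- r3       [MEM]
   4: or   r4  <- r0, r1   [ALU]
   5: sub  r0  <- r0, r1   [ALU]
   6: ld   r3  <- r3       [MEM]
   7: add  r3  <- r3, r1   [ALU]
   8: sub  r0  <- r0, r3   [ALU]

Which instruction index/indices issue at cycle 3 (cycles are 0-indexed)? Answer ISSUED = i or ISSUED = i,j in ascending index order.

ISSUED = 3

#0 head=0: mulh.MUL i0 no-port MUL/MUL
#1 head=1: mul.MUL i1 RAW r1
#2 head=2: add.ALU i2 WAW r0
#3 head=3: ld.MEM i3 RAW r0
#4 head=4: or.ALU+sub.ALU i4,i5 2-wide
#5 head=6: ld.MEM i6 RAW+WAW r3
#6 head=7: add.ALU i7 RAW r3
#7 head=8: sub.ALU i8 tail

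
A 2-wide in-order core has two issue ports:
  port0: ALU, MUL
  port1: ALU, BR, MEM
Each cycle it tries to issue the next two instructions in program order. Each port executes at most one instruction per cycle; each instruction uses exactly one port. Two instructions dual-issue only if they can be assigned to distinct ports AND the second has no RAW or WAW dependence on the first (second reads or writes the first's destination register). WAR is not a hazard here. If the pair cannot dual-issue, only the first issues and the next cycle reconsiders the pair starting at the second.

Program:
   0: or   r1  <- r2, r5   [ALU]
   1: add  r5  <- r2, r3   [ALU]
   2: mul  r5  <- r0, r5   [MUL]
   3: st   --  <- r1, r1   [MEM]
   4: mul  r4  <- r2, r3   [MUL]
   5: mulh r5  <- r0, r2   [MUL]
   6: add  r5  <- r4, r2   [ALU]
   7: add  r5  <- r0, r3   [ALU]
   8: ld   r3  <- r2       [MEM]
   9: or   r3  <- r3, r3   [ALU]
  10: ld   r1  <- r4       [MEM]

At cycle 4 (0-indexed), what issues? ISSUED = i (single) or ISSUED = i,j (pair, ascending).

ISSUED = 6

  cy0 -> i0,i1 (or.ALU+add.ALU) dual
  cy1 -> i2,i3 (mul.MUL+st.MEM) dual
  cy2 -> i4 (mul.MUL) no-port MUL/MUL
  cy3 -> i5 (mulh.MUL) WAW r5
  cy4 -> i6 (add.ALU) WAW r5
  cy5 -> i7,i8 (add.ALU+ld.MEM) dual
  cy6 -> i9,i10 (or.ALU+ld.MEM) dual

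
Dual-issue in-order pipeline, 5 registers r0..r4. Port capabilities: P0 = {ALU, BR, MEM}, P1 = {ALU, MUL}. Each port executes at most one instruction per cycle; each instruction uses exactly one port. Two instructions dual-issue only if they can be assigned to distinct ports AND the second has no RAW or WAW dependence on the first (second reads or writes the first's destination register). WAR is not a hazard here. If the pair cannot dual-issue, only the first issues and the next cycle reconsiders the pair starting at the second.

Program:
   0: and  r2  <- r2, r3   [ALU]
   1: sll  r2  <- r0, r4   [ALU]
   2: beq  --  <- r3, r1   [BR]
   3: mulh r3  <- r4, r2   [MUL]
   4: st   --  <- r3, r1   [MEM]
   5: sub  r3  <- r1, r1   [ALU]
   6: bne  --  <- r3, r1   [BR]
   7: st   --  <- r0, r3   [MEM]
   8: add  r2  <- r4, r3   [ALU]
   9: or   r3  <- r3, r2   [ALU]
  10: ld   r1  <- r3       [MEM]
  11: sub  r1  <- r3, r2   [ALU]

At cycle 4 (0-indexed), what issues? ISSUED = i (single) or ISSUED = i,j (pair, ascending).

ISSUED = 6

#0 head=0: and i0 WAW r2
#1 head=1: sll;beq i1+i2 dual
#2 head=3: mulh i3 RAW r3
#3 head=4: st;sub i4+i5 dual
#4 head=6: bne i6 no-port BR/MEM
#5 head=7: st;add i7+i8 dual
#6 head=9: or i9 RAW r3
#7 head=10: ld i10 WAW r1
#8 head=11: sub i11 tail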